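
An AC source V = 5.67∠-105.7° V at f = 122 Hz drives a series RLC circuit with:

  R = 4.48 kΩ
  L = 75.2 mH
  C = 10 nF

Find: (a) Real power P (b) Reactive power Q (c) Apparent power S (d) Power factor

Step 1 — Angular frequency: ω = 2π·f = 2π·122 = 766.5 rad/s.
Step 2 — Component impedances:
  R: Z = R = 4480 Ω
  L: Z = jωL = j·766.5·0.0752 = 0 + j57.64 Ω
  C: Z = 1/(jωC) = -j/(ω·C) = 0 - j1.305e+05 Ω
Step 3 — Series combination: Z_total = R + L + C = 4480 - j1.304e+05 Ω = 1.305e+05∠-88.0° Ω.
Step 4 — Source phasor: V = 5.67∠-105.7° V = -1.534 - j5.458 V.
Step 5 — Current: I = V / Z = 4.141e-05 - j1.319e-05 A = 4.346e-05∠-17.7° A.
Step 6 — Complex power: S = V·I* = 8.46e-06 - j0.0002463 VA.
Step 7 — Real power: P = Re(S) = 8.46e-06 W.
Step 8 — Reactive power: Q = Im(S) = -0.0002463 VAR.
Step 9 — Apparent power: |S| = 0.0002464 VA.
Step 10 — Power factor: PF = P/|S| = 0.03434 (leading).

(a) P = 8.46e-06 W  (b) Q = -0.0002463 VAR  (c) S = 0.0002464 VA  (d) PF = 0.03434 (leading)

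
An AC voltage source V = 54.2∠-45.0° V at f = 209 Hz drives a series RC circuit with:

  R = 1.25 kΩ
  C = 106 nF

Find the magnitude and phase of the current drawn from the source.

Step 1 — Angular frequency: ω = 2π·f = 2π·209 = 1313 rad/s.
Step 2 — Component impedances:
  R: Z = R = 1250 Ω
  C: Z = 1/(jωC) = -j/(ω·C) = 0 - j7184 Ω
Step 3 — Series combination: Z_total = R + C = 1250 - j7184 Ω = 7292∠-80.1° Ω.
Step 4 — Source phasor: V = 54.2∠-45.0° V = 38.33 - j38.33 V.
Step 5 — Ohm's law: I = V / Z_total = (38.33 - j38.33) / (1250 - j7184) = 0.006079 + j0.004277 A.
Step 6 — Convert to polar: |I| = 0.007433 A, ∠I = 35.1°.

I = 0.007433∠35.1° A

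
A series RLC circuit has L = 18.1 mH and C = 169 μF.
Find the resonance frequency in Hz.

Step 1 — Resonance condition Im(Z)=0 gives ω₀ = 1/√(LC).
Step 2 — ω₀ = 1/√(0.0181·0.000169) = 571.8 rad/s.
Step 3 — f₀ = ω₀/(2π) = 91 Hz.

f₀ = 91 Hz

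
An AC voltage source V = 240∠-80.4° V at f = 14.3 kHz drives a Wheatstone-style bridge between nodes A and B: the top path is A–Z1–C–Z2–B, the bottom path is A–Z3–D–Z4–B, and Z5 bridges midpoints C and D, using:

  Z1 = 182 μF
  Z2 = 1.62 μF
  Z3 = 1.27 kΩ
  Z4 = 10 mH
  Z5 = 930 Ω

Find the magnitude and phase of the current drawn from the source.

Step 1 — Angular frequency: ω = 2π·f = 2π·1.43e+04 = 8.985e+04 rad/s.
Step 2 — Component impedances:
  Z1: Z = 1/(jωC) = -j/(ω·C) = 0 - j0.06115 Ω
  Z2: Z = 1/(jωC) = -j/(ω·C) = 0 - j6.87 Ω
  Z3: Z = R = 1270 Ω
  Z4: Z = jωL = j·8.985e+04·0.01 = 0 + j898.5 Ω
  Z5: Z = R = 930 Ω
Step 3 — Bridge requires nodal analysis (the Z5 bridge couples midpoints C and D, so the two paths cannot be reduced to a simple series/parallel combination). Setting node B to ground and injecting 1 A at node A, the 3-node admittance system at A, C, D solves to V_A = Z_AB = 0.02357 - j6.97 Ω = 6.971∠-89.8° Ω.
Step 4 — Source phasor: V = 240∠-80.4° V = 40.02 - j236.6 V.
Step 5 — Ohm's law: I = V / Z_total = (40.02 - j236.6) / (0.02357 - j6.97) = 33.97 + j5.627 A.
Step 6 — Convert to polar: |I| = 34.43 A, ∠I = 9.4°.

I = 34.43∠9.4° A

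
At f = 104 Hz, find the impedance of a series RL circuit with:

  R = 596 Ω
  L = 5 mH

Step 1 — Angular frequency: ω = 2π·f = 2π·104 = 653.5 rad/s.
Step 2 — Component impedances:
  R: Z = R = 596 Ω
  L: Z = jωL = j·653.5·0.005 = 0 + j3.267 Ω
Step 3 — Series combination: Z_total = R + L = 596 + j3.267 Ω = 596∠0.3° Ω.

Z = 596 + j3.267 Ω = 596∠0.3° Ω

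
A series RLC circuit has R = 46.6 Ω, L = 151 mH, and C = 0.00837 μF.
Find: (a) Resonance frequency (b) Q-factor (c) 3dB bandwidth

Step 1 — Resonance: ω₀ = 1/√(LC) = 1/√(0.151·8.37e-09) = 2.813e+04 rad/s.
Step 2 — f₀ = ω₀/(2π) = 4477 Hz.
Step 3 — Series Q: Q = ω₀L/R = 2.813e+04·0.151/46.6 = 91.15.
Step 4 — Bandwidth: Δω = ω₀/Q = 308.6 rad/s; BW = Δω/(2π) = 49.12 Hz.

(a) f₀ = 4477 Hz  (b) Q = 91.15  (c) BW = 49.12 Hz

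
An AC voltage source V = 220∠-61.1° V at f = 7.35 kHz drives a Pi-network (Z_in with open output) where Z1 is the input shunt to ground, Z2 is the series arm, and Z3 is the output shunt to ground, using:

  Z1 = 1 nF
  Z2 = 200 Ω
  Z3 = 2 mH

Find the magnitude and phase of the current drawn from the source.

Step 1 — Angular frequency: ω = 2π·f = 2π·7350 = 4.618e+04 rad/s.
Step 2 — Component impedances:
  Z1: Z = 1/(jωC) = -j/(ω·C) = 0 - j2.165e+04 Ω
  Z2: Z = R = 200 Ω
  Z3: Z = jωL = j·4.618e+04·0.002 = 0 + j92.36 Ω
Step 3 — With open output, the series arm Z2 and the output shunt Z3 appear in series to ground: Z2 + Z3 = 200 + j92.36 Ω.
Step 4 — Parallel with input shunt Z1: Z_in = Z1 || (Z2 + Z3) = 201.7 + j90.89 Ω = 221.2∠24.3° Ω.
Step 5 — Source phasor: V = 220∠-61.1° V = 106.3 - j192.6 V.
Step 6 — Ohm's law: I = V / Z_total = (106.3 - j192.6) / (201.7 + j90.89) = 0.0805 - j0.9912 A.
Step 7 — Convert to polar: |I| = 0.9944 A, ∠I = -85.4°.

I = 0.9944∠-85.4° A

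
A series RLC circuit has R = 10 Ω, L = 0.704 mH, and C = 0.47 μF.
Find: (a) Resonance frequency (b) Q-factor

Step 1 — Resonance condition Im(Z)=0 gives ω₀ = 1/√(LC).
Step 2 — ω₀ = 1/√(0.000704·4.7e-07) = 5.497e+04 rad/s.
Step 3 — f₀ = ω₀/(2π) = 8750 Hz.
Step 4 — Series Q: Q = ω₀L/R = 5.497e+04·0.000704/10 = 3.87.

(a) f₀ = 8750 Hz  (b) Q = 3.87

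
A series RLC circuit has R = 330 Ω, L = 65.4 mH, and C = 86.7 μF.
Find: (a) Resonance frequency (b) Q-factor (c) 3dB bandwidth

Step 1 — Resonance: ω₀ = 1/√(LC) = 1/√(0.0654·8.67e-05) = 420 rad/s.
Step 2 — f₀ = ω₀/(2π) = 66.84 Hz.
Step 3 — Series Q: Q = ω₀L/R = 420·0.0654/330 = 0.08323.
Step 4 — Bandwidth: Δω = ω₀/Q = 5046 rad/s; BW = Δω/(2π) = 803.1 Hz.

(a) f₀ = 66.84 Hz  (b) Q = 0.08323  (c) BW = 803.1 Hz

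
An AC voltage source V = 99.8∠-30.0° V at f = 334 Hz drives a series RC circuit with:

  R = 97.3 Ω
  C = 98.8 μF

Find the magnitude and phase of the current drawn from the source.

Step 1 — Angular frequency: ω = 2π·f = 2π·334 = 2099 rad/s.
Step 2 — Component impedances:
  R: Z = R = 97.3 Ω
  C: Z = 1/(jωC) = -j/(ω·C) = 0 - j4.823 Ω
Step 3 — Series combination: Z_total = R + C = 97.3 - j4.823 Ω = 97.42∠-2.8° Ω.
Step 4 — Source phasor: V = 99.8∠-30.0° V = 86.43 - j49.9 V.
Step 5 — Ohm's law: I = V / Z_total = (86.43 - j49.9) / (97.3 - j4.823) = 0.9115 - j0.4677 A.
Step 6 — Convert to polar: |I| = 1.024 A, ∠I = -27.2°.

I = 1.024∠-27.2° A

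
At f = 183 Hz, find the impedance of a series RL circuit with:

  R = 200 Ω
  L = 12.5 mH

Step 1 — Angular frequency: ω = 2π·f = 2π·183 = 1150 rad/s.
Step 2 — Component impedances:
  R: Z = R = 200 Ω
  L: Z = jωL = j·1150·0.0125 = 0 + j14.37 Ω
Step 3 — Series combination: Z_total = R + L = 200 + j14.37 Ω = 200.5∠4.1° Ω.

Z = 200 + j14.37 Ω = 200.5∠4.1° Ω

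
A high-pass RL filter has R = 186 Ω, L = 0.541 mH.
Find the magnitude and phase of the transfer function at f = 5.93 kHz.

Step 1 — Angular frequency: ω = 2π·5930 = 3.726e+04 rad/s.
Step 2 — Transfer function: H(jω) = jωL/(R + jωL).
Step 3 — Numerator jωL = j·20.16; denominator R + jωL = 186 + j20.16.
Step 4 — H = 0.01161 + j0.1071.
Step 5 — Magnitude: |H| = 0.1077 (-19.4 dB); phase: φ = 83.8°.

|H| = 0.1077 (-19.4 dB), φ = 83.8°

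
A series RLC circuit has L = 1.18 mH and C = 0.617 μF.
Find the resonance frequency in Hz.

Step 1 — Resonance condition Im(Z)=0 gives ω₀ = 1/√(LC).
Step 2 — ω₀ = 1/√(0.00118·6.17e-07) = 3.706e+04 rad/s.
Step 3 — f₀ = ω₀/(2π) = 5898 Hz.

f₀ = 5898 Hz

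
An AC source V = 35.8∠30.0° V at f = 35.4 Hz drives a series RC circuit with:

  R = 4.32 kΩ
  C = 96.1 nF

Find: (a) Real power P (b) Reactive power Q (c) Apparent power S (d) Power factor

Step 1 — Angular frequency: ω = 2π·f = 2π·35.4 = 222.4 rad/s.
Step 2 — Component impedances:
  R: Z = R = 4320 Ω
  C: Z = 1/(jωC) = -j/(ω·C) = 0 - j4.678e+04 Ω
Step 3 — Series combination: Z_total = R + C = 4320 - j4.678e+04 Ω = 4.698e+04∠-84.7° Ω.
Step 4 — Source phasor: V = 35.8∠30.0° V = 31 + j17.9 V.
Step 5 — Current: I = V / Z = -0.0003187 + j0.0006921 A = 0.000762∠114.7° A.
Step 6 — Complex power: S = V·I* = 0.002508 - j0.02716 VA.
Step 7 — Real power: P = Re(S) = 0.002508 W.
Step 8 — Reactive power: Q = Im(S) = -0.02716 VAR.
Step 9 — Apparent power: |S| = 0.02728 VA.
Step 10 — Power factor: PF = P/|S| = 0.09195 (leading).

(a) P = 0.002508 W  (b) Q = -0.02716 VAR  (c) S = 0.02728 VA  (d) PF = 0.09195 (leading)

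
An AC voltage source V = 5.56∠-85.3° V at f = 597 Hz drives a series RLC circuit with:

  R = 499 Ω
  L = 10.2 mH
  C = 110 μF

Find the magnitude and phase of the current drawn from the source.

Step 1 — Angular frequency: ω = 2π·f = 2π·597 = 3751 rad/s.
Step 2 — Component impedances:
  R: Z = R = 499 Ω
  L: Z = jωL = j·3751·0.0102 = 0 + j38.26 Ω
  C: Z = 1/(jωC) = -j/(ω·C) = 0 - j2.424 Ω
Step 3 — Series combination: Z_total = R + L + C = 499 + j35.84 Ω = 500.3∠4.1° Ω.
Step 4 — Source phasor: V = 5.56∠-85.3° V = 0.4556 - j5.541 V.
Step 5 — Ohm's law: I = V / Z_total = (0.4556 - j5.541) / (499 + j35.84) = 0.0001149 - j0.01111 A.
Step 6 — Convert to polar: |I| = 0.01111 A, ∠I = -89.4°.

I = 0.01111∠-89.4° A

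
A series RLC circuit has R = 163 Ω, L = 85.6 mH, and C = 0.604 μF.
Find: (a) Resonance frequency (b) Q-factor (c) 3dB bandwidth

Step 1 — Resonance condition Im(Z)=0 gives ω₀ = 1/√(LC).
Step 2 — ω₀ = 1/√(0.0856·6.04e-07) = 4398 rad/s.
Step 3 — f₀ = ω₀/(2π) = 699.9 Hz.
Step 4 — Series Q: Q = ω₀L/R = 4398·0.0856/163 = 2.31.
Step 5 — 3dB bandwidth: Δω = ω₀/Q = 1904 rad/s; BW = Δω/(2π) = 303.1 Hz.

(a) f₀ = 699.9 Hz  (b) Q = 2.31  (c) BW = 303.1 Hz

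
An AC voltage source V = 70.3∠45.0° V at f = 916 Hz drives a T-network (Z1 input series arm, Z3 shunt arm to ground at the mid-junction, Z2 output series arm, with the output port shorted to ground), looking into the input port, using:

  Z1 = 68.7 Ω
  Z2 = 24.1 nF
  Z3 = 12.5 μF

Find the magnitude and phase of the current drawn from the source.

Step 1 — Angular frequency: ω = 2π·f = 2π·916 = 5755 rad/s.
Step 2 — Component impedances:
  Z1: Z = R = 68.7 Ω
  Z2: Z = 1/(jωC) = -j/(ω·C) = 0 - j7210 Ω
  Z3: Z = 1/(jωC) = -j/(ω·C) = 0 - j13.9 Ω
Step 3 — With the output port shorted to ground, the output series arm Z2 runs from the junction to ground; the shunt arm Z3 also runs from the junction to ground. They appear in parallel: Z3 || Z2 = 0 - j13.87 Ω.
Step 4 — Series with input arm Z1: Z_in = Z1 + (Z3 || Z2) = 68.7 - j13.87 Ω = 70.09∠-11.4° Ω.
Step 5 — Source phasor: V = 70.3∠45.0° V = 49.71 + j49.71 V.
Step 6 — Ohm's law: I = V / Z_total = (49.71 + j49.71) / (68.7 - j13.87) = 0.5548 + j0.8356 A.
Step 7 — Convert to polar: |I| = 1.003 A, ∠I = 56.4°.

I = 1.003∠56.4° A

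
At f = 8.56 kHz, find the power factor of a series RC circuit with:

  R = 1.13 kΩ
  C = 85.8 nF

Step 1 — Angular frequency: ω = 2π·f = 2π·8560 = 5.378e+04 rad/s.
Step 2 — Component impedances:
  R: Z = R = 1130 Ω
  C: Z = 1/(jωC) = -j/(ω·C) = 0 - j216.7 Ω
Step 3 — Series combination: Z_total = R + C = 1130 - j216.7 Ω = 1151∠-10.9° Ω.
Step 4 — Power factor: PF = cos(φ) = Re(Z)/|Z| = 1130/1150.6 = 0.9821.
Step 5 — Type: Im(Z) = -216.7 ⇒ leading (phase φ = -10.9°).

PF = 0.9821 (leading, φ = -10.9°)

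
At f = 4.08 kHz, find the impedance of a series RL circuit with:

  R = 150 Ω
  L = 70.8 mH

Step 1 — Angular frequency: ω = 2π·f = 2π·4080 = 2.564e+04 rad/s.
Step 2 — Component impedances:
  R: Z = R = 150 Ω
  L: Z = jωL = j·2.564e+04·0.0708 = 0 + j1815 Ω
Step 3 — Series combination: Z_total = R + L = 150 + j1815 Ω = 1821∠85.3° Ω.

Z = 150 + j1815 Ω = 1821∠85.3° Ω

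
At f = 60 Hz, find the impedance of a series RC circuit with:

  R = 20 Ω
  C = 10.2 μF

Step 1 — Angular frequency: ω = 2π·f = 2π·60 = 377 rad/s.
Step 2 — Component impedances:
  R: Z = R = 20 Ω
  C: Z = 1/(jωC) = -j/(ω·C) = 0 - j260.1 Ω
Step 3 — Series combination: Z_total = R + C = 20 - j260.1 Ω = 260.8∠-85.6° Ω.

Z = 20 - j260.1 Ω = 260.8∠-85.6° Ω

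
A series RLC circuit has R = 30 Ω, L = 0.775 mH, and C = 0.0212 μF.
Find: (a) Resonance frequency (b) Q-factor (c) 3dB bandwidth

Step 1 — Resonance: ω₀ = 1/√(LC) = 1/√(0.000775·2.12e-08) = 2.467e+05 rad/s.
Step 2 — f₀ = ω₀/(2π) = 3.926e+04 Hz.
Step 3 — Series Q: Q = ω₀L/R = 2.467e+05·0.000775/30 = 6.373.
Step 4 — Bandwidth: Δω = ω₀/Q = 3.871e+04 rad/s; BW = Δω/(2π) = 6161 Hz.

(a) f₀ = 3.926e+04 Hz  (b) Q = 6.373  (c) BW = 6161 Hz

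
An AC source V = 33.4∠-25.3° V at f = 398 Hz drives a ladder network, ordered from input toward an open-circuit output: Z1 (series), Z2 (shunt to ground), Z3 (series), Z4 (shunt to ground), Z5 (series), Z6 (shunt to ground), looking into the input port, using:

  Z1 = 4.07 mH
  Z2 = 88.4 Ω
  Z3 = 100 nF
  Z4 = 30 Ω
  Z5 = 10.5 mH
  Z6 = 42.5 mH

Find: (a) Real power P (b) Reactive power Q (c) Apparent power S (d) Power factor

Step 1 — Angular frequency: ω = 2π·f = 2π·398 = 2501 rad/s.
Step 2 — Component impedances:
  Z1: Z = jωL = j·2501·0.00407 = 0 + j10.18 Ω
  Z2: Z = R = 88.4 Ω
  Z3: Z = 1/(jωC) = -j/(ω·C) = 0 - j3999 Ω
  Z4: Z = R = 30 Ω
  Z5: Z = jωL = j·2501·0.0105 = 0 + j26.26 Ω
  Z6: Z = jωL = j·2501·0.0425 = 0 + j106.3 Ω
Step 3 — Ladder network (open output): work backward from the far end, alternating series and parallel combinations. Z_in = 88.34 + j8.222 Ω = 88.72∠5.3° Ω.
Step 4 — Source phasor: V = 33.4∠-25.3° V = 30.2 - j14.27 V.
Step 5 — Current: I = V / Z = 0.324 - j0.1917 A = 0.3764∠-30.6° A.
Step 6 — Complex power: S = V·I* = 12.52 + j1.165 VA.
Step 7 — Real power: P = Re(S) = 12.52 W.
Step 8 — Reactive power: Q = Im(S) = 1.165 VAR.
Step 9 — Apparent power: |S| = 12.57 VA.
Step 10 — Power factor: PF = P/|S| = 0.9957 (lagging).

(a) P = 12.52 W  (b) Q = 1.165 VAR  (c) S = 12.57 VA  (d) PF = 0.9957 (lagging)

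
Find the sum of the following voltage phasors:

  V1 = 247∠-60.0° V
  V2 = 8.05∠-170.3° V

Step 1 — Convert each phasor to rectangular form:
  V1 = 247·(cos(-60.0°) + j·sin(-60.0°)) = 123.5 - j213.9 V
  V2 = 8.05·(cos(-170.3°) + j·sin(-170.3°)) = -7.935 - j1.356 V
Step 2 — Sum components: V_total = 115.6 - j215.3 V.
Step 3 — Convert to polar: |V_total| = 244.3 V, ∠V_total = -61.8°.

V_total = 244.3∠-61.8° V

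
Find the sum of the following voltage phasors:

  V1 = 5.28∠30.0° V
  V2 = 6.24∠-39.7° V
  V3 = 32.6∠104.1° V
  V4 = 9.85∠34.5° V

Step 1 — Convert each phasor to rectangular form:
  V1 = 5.28·(cos(30.0°) + j·sin(30.0°)) = 4.573 + j2.64 V
  V2 = 6.24·(cos(-39.7°) + j·sin(-39.7°)) = 4.801 - j3.986 V
  V3 = 32.6·(cos(104.1°) + j·sin(104.1°)) = -7.942 + j31.62 V
  V4 = 9.85·(cos(34.5°) + j·sin(34.5°)) = 8.118 + j5.579 V
Step 2 — Sum components: V_total = 9.549 + j35.85 V.
Step 3 — Convert to polar: |V_total| = 37.1 V, ∠V_total = 75.1°.

V_total = 37.1∠75.1° V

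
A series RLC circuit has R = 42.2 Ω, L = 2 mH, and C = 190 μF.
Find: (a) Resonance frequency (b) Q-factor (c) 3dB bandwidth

Step 1 — Resonance: ω₀ = 1/√(LC) = 1/√(0.002·0.00019) = 1622 rad/s.
Step 2 — f₀ = ω₀/(2π) = 258.2 Hz.
Step 3 — Series Q: Q = ω₀L/R = 1622·0.002/42.2 = 0.07688.
Step 4 — Bandwidth: Δω = ω₀/Q = 2.11e+04 rad/s; BW = Δω/(2π) = 3358 Hz.

(a) f₀ = 258.2 Hz  (b) Q = 0.07688  (c) BW = 3358 Hz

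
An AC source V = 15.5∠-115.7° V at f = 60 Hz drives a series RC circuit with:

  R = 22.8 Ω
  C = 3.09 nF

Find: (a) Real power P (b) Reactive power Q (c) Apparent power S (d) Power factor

Step 1 — Angular frequency: ω = 2π·f = 2π·60 = 377 rad/s.
Step 2 — Component impedances:
  R: Z = R = 22.8 Ω
  C: Z = 1/(jωC) = -j/(ω·C) = 0 - j8.584e+05 Ω
Step 3 — Series combination: Z_total = R + C = 22.8 - j8.584e+05 Ω = 8.584e+05∠-90.0° Ω.
Step 4 — Source phasor: V = 15.5∠-115.7° V = -6.722 - j13.97 V.
Step 5 — Current: I = V / Z = 1.627e-05 - j7.831e-06 A = 1.806e-05∠-25.7° A.
Step 6 — Complex power: S = V·I* = 7.433e-09 - j0.0002799 VA.
Step 7 — Real power: P = Re(S) = 7.433e-09 W.
Step 8 — Reactive power: Q = Im(S) = -0.0002799 VAR.
Step 9 — Apparent power: |S| = 0.0002799 VA.
Step 10 — Power factor: PF = P/|S| = 2.656e-05 (leading).

(a) P = 7.433e-09 W  (b) Q = -0.0002799 VAR  (c) S = 0.0002799 VA  (d) PF = 2.656e-05 (leading)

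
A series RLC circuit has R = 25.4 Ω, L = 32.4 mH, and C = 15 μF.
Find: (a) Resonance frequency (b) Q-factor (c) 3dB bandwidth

Step 1 — Resonance: ω₀ = 1/√(LC) = 1/√(0.0324·1.5e-05) = 1434 rad/s.
Step 2 — f₀ = ω₀/(2π) = 228.3 Hz.
Step 3 — Series Q: Q = ω₀L/R = 1434·0.0324/25.4 = 1.83.
Step 4 — Bandwidth: Δω = ω₀/Q = 784 rad/s; BW = Δω/(2π) = 124.8 Hz.

(a) f₀ = 228.3 Hz  (b) Q = 1.83  (c) BW = 124.8 Hz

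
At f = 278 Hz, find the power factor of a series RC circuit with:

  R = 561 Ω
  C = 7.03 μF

Step 1 — Angular frequency: ω = 2π·f = 2π·278 = 1747 rad/s.
Step 2 — Component impedances:
  R: Z = R = 561 Ω
  C: Z = 1/(jωC) = -j/(ω·C) = 0 - j81.44 Ω
Step 3 — Series combination: Z_total = R + C = 561 - j81.44 Ω = 566.9∠-8.3° Ω.
Step 4 — Power factor: PF = cos(φ) = Re(Z)/|Z| = 561/566.9 = 0.9896.
Step 5 — Type: Im(Z) = -81.44 ⇒ leading (phase φ = -8.3°).

PF = 0.9896 (leading, φ = -8.3°)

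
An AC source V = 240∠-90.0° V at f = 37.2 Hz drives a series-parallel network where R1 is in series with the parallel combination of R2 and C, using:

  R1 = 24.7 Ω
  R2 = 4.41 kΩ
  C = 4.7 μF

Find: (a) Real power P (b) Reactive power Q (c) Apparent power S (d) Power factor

Step 1 — Angular frequency: ω = 2π·f = 2π·37.2 = 233.7 rad/s.
Step 2 — Component impedances:
  R1: Z = R = 24.7 Ω
  R2: Z = R = 4410 Ω
  C: Z = 1/(jωC) = -j/(ω·C) = 0 - j910.3 Ω
Step 3 — Parallel branch: R2 || C = 1/(1/R2 + 1/C) = 180.2 - j873.1 Ω.
Step 4 — Series with R1: Z_total = R1 + (R2 || C) = 204.9 - j873.1 Ω = 896.8∠-76.8° Ω.
Step 5 — Source phasor: V = 240∠-90.0° V = 0 - j240 V.
Step 6 — Current: I = V / Z = 0.2605 - j0.06115 A = 0.2676∠-13.2° A.
Step 7 — Complex power: S = V·I* = 14.68 - j62.53 VA.
Step 8 — Real power: P = Re(S) = 14.68 W.
Step 9 — Reactive power: Q = Im(S) = -62.53 VAR.
Step 10 — Apparent power: |S| = 64.23 VA.
Step 11 — Power factor: PF = P/|S| = 0.2285 (leading).

(a) P = 14.68 W  (b) Q = -62.53 VAR  (c) S = 64.23 VA  (d) PF = 0.2285 (leading)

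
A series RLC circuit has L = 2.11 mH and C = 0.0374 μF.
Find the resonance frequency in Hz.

Step 1 — Resonance condition Im(Z)=0 gives ω₀ = 1/√(LC).
Step 2 — ω₀ = 1/√(0.00211·3.74e-08) = 1.126e+05 rad/s.
Step 3 — f₀ = ω₀/(2π) = 1.792e+04 Hz.

f₀ = 1.792e+04 Hz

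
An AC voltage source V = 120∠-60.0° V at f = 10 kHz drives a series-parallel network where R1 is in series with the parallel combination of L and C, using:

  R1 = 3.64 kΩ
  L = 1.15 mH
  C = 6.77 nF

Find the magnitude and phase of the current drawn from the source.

Step 1 — Angular frequency: ω = 2π·f = 2π·1e+04 = 6.283e+04 rad/s.
Step 2 — Component impedances:
  R1: Z = R = 3640 Ω
  L: Z = jωL = j·6.283e+04·0.00115 = 0 + j72.26 Ω
  C: Z = 1/(jωC) = -j/(ω·C) = 0 - j2351 Ω
Step 3 — Parallel branch: L || C = 1/(1/L + 1/C) = 0 + j74.55 Ω.
Step 4 — Series with R1: Z_total = R1 + (L || C) = 3640 + j74.55 Ω = 3641∠1.2° Ω.
Step 5 — Source phasor: V = 120∠-60.0° V = 60 - j103.9 V.
Step 6 — Ohm's law: I = V / Z_total = (60 - j103.9) / (3640 + j74.55) = 0.01589 - j0.02888 A.
Step 7 — Convert to polar: |I| = 0.03296 A, ∠I = -61.2°.

I = 0.03296∠-61.2° A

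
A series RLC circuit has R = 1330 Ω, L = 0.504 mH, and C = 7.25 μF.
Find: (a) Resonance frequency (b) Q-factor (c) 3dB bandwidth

Step 1 — Resonance: ω₀ = 1/√(LC) = 1/√(0.000504·7.25e-06) = 1.654e+04 rad/s.
Step 2 — f₀ = ω₀/(2π) = 2633 Hz.
Step 3 — Series Q: Q = ω₀L/R = 1.654e+04·0.000504/1330 = 0.006269.
Step 4 — Bandwidth: Δω = ω₀/Q = 2.639e+06 rad/s; BW = Δω/(2π) = 4.2e+05 Hz.

(a) f₀ = 2633 Hz  (b) Q = 0.006269  (c) BW = 4.2e+05 Hz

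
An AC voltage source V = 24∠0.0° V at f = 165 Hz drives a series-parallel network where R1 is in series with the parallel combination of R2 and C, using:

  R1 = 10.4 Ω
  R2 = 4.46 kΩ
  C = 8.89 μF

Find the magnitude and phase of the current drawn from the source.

Step 1 — Angular frequency: ω = 2π·f = 2π·165 = 1037 rad/s.
Step 2 — Component impedances:
  R1: Z = R = 10.4 Ω
  R2: Z = R = 4460 Ω
  C: Z = 1/(jωC) = -j/(ω·C) = 0 - j108.5 Ω
Step 3 — Parallel branch: R2 || C = 1/(1/R2 + 1/C) = 2.638 - j108.4 Ω.
Step 4 — Series with R1: Z_total = R1 + (R2 || C) = 13.04 - j108.4 Ω = 109.2∠-83.1° Ω.
Step 5 — Source phasor: V = 24∠0.0° V = 24 V.
Step 6 — Ohm's law: I = V / Z_total = (24) / (13.04 - j108.4) = 0.02623 + j0.2182 A.
Step 7 — Convert to polar: |I| = 0.2197 A, ∠I = 83.1°.

I = 0.2197∠83.1° A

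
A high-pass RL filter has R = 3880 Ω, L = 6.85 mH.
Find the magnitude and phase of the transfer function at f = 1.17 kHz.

Step 1 — Angular frequency: ω = 2π·1170 = 7351 rad/s.
Step 2 — Transfer function: H(jω) = jωL/(R + jωL).
Step 3 — Numerator jωL = j·50.36; denominator R + jωL = 3880 + j50.36.
Step 4 — H = 0.0001684 + j0.01298.
Step 5 — Magnitude: |H| = 0.01298 (-37.7 dB); phase: φ = 89.3°.

|H| = 0.01298 (-37.7 dB), φ = 89.3°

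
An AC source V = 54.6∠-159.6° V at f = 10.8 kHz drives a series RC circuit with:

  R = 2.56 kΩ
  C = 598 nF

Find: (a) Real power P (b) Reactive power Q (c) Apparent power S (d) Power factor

Step 1 — Angular frequency: ω = 2π·f = 2π·1.08e+04 = 6.786e+04 rad/s.
Step 2 — Component impedances:
  R: Z = R = 2560 Ω
  C: Z = 1/(jωC) = -j/(ω·C) = 0 - j24.64 Ω
Step 3 — Series combination: Z_total = R + C = 2560 - j24.64 Ω = 2560∠-0.6° Ω.
Step 4 — Source phasor: V = 54.6∠-159.6° V = -51.18 - j19.03 V.
Step 5 — Current: I = V / Z = -0.01992 - j0.007626 A = 0.02133∠-159.0° A.
Step 6 — Complex power: S = V·I* = 1.164 - j0.01121 VA.
Step 7 — Real power: P = Re(S) = 1.164 W.
Step 8 — Reactive power: Q = Im(S) = -0.01121 VAR.
Step 9 — Apparent power: |S| = 1.164 VA.
Step 10 — Power factor: PF = P/|S| = 1 (leading).

(a) P = 1.164 W  (b) Q = -0.01121 VAR  (c) S = 1.164 VA  (d) PF = 1 (leading)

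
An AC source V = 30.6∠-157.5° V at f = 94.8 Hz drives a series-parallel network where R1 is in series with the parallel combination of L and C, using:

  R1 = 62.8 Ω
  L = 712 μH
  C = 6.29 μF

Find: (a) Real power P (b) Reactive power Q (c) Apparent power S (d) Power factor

Step 1 — Angular frequency: ω = 2π·f = 2π·94.8 = 595.6 rad/s.
Step 2 — Component impedances:
  R1: Z = R = 62.8 Ω
  L: Z = jωL = j·595.6·0.000712 = 0 + j0.4241 Ω
  C: Z = 1/(jωC) = -j/(ω·C) = 0 - j266.9 Ω
Step 3 — Parallel branch: L || C = 1/(1/L + 1/C) = 0 + j0.4248 Ω.
Step 4 — Series with R1: Z_total = R1 + (L || C) = 62.8 + j0.4248 Ω = 62.8∠0.4° Ω.
Step 5 — Source phasor: V = 30.6∠-157.5° V = -28.27 - j11.71 V.
Step 6 — Current: I = V / Z = -0.4514 - j0.1834 A = 0.4873∠-157.9° A.
Step 7 — Complex power: S = V·I* = 14.91 + j0.1008 VA.
Step 8 — Real power: P = Re(S) = 14.91 W.
Step 9 — Reactive power: Q = Im(S) = 0.1008 VAR.
Step 10 — Apparent power: |S| = 14.91 VA.
Step 11 — Power factor: PF = P/|S| = 1 (lagging).

(a) P = 14.91 W  (b) Q = 0.1008 VAR  (c) S = 14.91 VA  (d) PF = 1 (lagging)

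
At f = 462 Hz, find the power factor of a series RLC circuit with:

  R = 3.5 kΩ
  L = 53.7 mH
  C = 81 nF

Step 1 — Angular frequency: ω = 2π·f = 2π·462 = 2903 rad/s.
Step 2 — Component impedances:
  R: Z = R = 3500 Ω
  L: Z = jωL = j·2903·0.0537 = 0 + j155.9 Ω
  C: Z = 1/(jωC) = -j/(ω·C) = 0 - j4253 Ω
Step 3 — Series combination: Z_total = R + L + C = 3500 - j4097 Ω = 5389∠-49.5° Ω.
Step 4 — Power factor: PF = cos(φ) = Re(Z)/|Z| = 3500/5389 = 0.6495.
Step 5 — Type: Im(Z) = -4097 ⇒ leading (phase φ = -49.5°).

PF = 0.6495 (leading, φ = -49.5°)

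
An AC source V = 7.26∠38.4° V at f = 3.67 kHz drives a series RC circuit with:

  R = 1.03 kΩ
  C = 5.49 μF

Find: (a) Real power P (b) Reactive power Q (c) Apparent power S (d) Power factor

Step 1 — Angular frequency: ω = 2π·f = 2π·3670 = 2.306e+04 rad/s.
Step 2 — Component impedances:
  R: Z = R = 1030 Ω
  C: Z = 1/(jωC) = -j/(ω·C) = 0 - j7.899 Ω
Step 3 — Series combination: Z_total = R + C = 1030 - j7.899 Ω = 1030∠-0.4° Ω.
Step 4 — Source phasor: V = 7.26∠38.4° V = 5.69 + j4.51 V.
Step 5 — Current: I = V / Z = 0.00549 + j0.00442 A = 0.007048∠38.8° A.
Step 6 — Complex power: S = V·I* = 0.05117 - j0.0003924 VA.
Step 7 — Real power: P = Re(S) = 0.05117 W.
Step 8 — Reactive power: Q = Im(S) = -0.0003924 VAR.
Step 9 — Apparent power: |S| = 0.05117 VA.
Step 10 — Power factor: PF = P/|S| = 1 (leading).

(a) P = 0.05117 W  (b) Q = -0.0003924 VAR  (c) S = 0.05117 VA  (d) PF = 1 (leading)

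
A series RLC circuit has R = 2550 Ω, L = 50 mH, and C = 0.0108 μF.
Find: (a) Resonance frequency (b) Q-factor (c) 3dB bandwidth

Step 1 — Resonance: ω₀ = 1/√(LC) = 1/√(0.05·1.08e-08) = 4.303e+04 rad/s.
Step 2 — f₀ = ω₀/(2π) = 6849 Hz.
Step 3 — Series Q: Q = ω₀L/R = 4.303e+04·0.05/2550 = 0.8438.
Step 4 — Bandwidth: Δω = ω₀/Q = 5.1e+04 rad/s; BW = Δω/(2π) = 8117 Hz.

(a) f₀ = 6849 Hz  (b) Q = 0.8438  (c) BW = 8117 Hz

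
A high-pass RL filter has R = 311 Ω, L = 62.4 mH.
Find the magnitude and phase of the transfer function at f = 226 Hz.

Step 1 — Angular frequency: ω = 2π·226 = 1420 rad/s.
Step 2 — Transfer function: H(jω) = jωL/(R + jωL).
Step 3 — Numerator jωL = j·88.61; denominator R + jωL = 311 + j88.61.
Step 4 — H = 0.07508 + j0.2635.
Step 5 — Magnitude: |H| = 0.274 (-11.2 dB); phase: φ = 74.1°.

|H| = 0.274 (-11.2 dB), φ = 74.1°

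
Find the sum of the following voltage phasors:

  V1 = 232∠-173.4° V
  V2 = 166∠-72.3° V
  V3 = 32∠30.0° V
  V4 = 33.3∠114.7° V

Step 1 — Convert each phasor to rectangular form:
  V1 = 232·(cos(-173.4°) + j·sin(-173.4°)) = -230.5 - j26.67 V
  V2 = 166·(cos(-72.3°) + j·sin(-72.3°)) = 50.47 - j158.1 V
  V3 = 32·(cos(30.0°) + j·sin(30.0°)) = 27.71 + j16 V
  V4 = 33.3·(cos(114.7°) + j·sin(114.7°)) = -13.91 + j30.25 V
Step 2 — Sum components: V_total = -166.2 - j138.6 V.
Step 3 — Convert to polar: |V_total| = 216.4 V, ∠V_total = -140.2°.

V_total = 216.4∠-140.2° V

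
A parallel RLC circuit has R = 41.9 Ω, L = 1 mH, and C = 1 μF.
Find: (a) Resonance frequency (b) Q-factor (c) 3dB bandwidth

Step 1 — Resonance: ω₀ = 1/√(LC) = 1/√(0.001·1e-06) = 3.162e+04 rad/s.
Step 2 — f₀ = ω₀/(2π) = 5033 Hz.
Step 3 — Parallel Q: Q = R/(ω₀L) = 41.9/(3.162e+04·0.001) = 1.325.
Step 4 — Bandwidth: Δω = ω₀/Q = 2.387e+04 rad/s; BW = Δω/(2π) = 3798 Hz.

(a) f₀ = 5033 Hz  (b) Q = 1.325  (c) BW = 3798 Hz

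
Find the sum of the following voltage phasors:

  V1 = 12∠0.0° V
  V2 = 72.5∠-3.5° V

Step 1 — Convert each phasor to rectangular form:
  V1 = 12·(cos(0.0°) + j·sin(0.0°)) = 12 V
  V2 = 72.5·(cos(-3.5°) + j·sin(-3.5°)) = 72.36 - j4.426 V
Step 2 — Sum components: V_total = 84.36 - j4.426 V.
Step 3 — Convert to polar: |V_total| = 84.48 V, ∠V_total = -3.0°.

V_total = 84.48∠-3.0° V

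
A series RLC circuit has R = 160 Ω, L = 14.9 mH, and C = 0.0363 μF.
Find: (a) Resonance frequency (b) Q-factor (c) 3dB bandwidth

Step 1 — Resonance: ω₀ = 1/√(LC) = 1/√(0.0149·3.63e-08) = 4.3e+04 rad/s.
Step 2 — f₀ = ω₀/(2π) = 6843 Hz.
Step 3 — Series Q: Q = ω₀L/R = 4.3e+04·0.0149/160 = 4.004.
Step 4 — Bandwidth: Δω = ω₀/Q = 1.074e+04 rad/s; BW = Δω/(2π) = 1709 Hz.

(a) f₀ = 6843 Hz  (b) Q = 4.004  (c) BW = 1709 Hz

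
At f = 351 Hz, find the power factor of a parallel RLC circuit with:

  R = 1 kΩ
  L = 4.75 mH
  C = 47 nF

Step 1 — Angular frequency: ω = 2π·f = 2π·351 = 2205 rad/s.
Step 2 — Component impedances:
  R: Z = R = 1000 Ω
  L: Z = jωL = j·2205·0.00475 = 0 + j10.48 Ω
  C: Z = 1/(jωC) = -j/(ω·C) = 0 - j9648 Ω
Step 3 — Parallel combination: 1/Z_total = 1/R + 1/L + 1/C; Z_total = 0.11 + j10.49 Ω = 10.49∠89.4° Ω.
Step 4 — Power factor: PF = cos(φ) = Re(Z)/|Z| = 0.11/10.49 = 0.01049.
Step 5 — Type: Im(Z) = 10.49 ⇒ lagging (phase φ = 89.4°).

PF = 0.01049 (lagging, φ = 89.4°)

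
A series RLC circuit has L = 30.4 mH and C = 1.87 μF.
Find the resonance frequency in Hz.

Step 1 — Resonance condition Im(Z)=0 gives ω₀ = 1/√(LC).
Step 2 — ω₀ = 1/√(0.0304·1.87e-06) = 4194 rad/s.
Step 3 — f₀ = ω₀/(2π) = 667.5 Hz.

f₀ = 667.5 Hz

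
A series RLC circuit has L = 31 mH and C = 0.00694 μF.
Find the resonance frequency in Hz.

Step 1 — Resonance condition Im(Z)=0 gives ω₀ = 1/√(LC).
Step 2 — ω₀ = 1/√(0.031·6.94e-09) = 6.818e+04 rad/s.
Step 3 — f₀ = ω₀/(2π) = 1.085e+04 Hz.

f₀ = 1.085e+04 Hz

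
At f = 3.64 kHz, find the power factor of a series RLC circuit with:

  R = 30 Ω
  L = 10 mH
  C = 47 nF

Step 1 — Angular frequency: ω = 2π·f = 2π·3640 = 2.287e+04 rad/s.
Step 2 — Component impedances:
  R: Z = R = 30 Ω
  L: Z = jωL = j·2.287e+04·0.01 = 0 + j228.7 Ω
  C: Z = 1/(jωC) = -j/(ω·C) = 0 - j930.3 Ω
Step 3 — Series combination: Z_total = R + L + C = 30 - j701.6 Ω = 702.2∠-87.6° Ω.
Step 4 — Power factor: PF = cos(φ) = Re(Z)/|Z| = 30/702.2 = 0.04272.
Step 5 — Type: Im(Z) = -701.6 ⇒ leading (phase φ = -87.6°).

PF = 0.04272 (leading, φ = -87.6°)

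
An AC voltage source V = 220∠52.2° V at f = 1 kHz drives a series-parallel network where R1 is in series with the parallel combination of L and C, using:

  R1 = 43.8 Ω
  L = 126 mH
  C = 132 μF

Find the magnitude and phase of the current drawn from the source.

Step 1 — Angular frequency: ω = 2π·f = 2π·1000 = 6283 rad/s.
Step 2 — Component impedances:
  R1: Z = R = 43.8 Ω
  L: Z = jωL = j·6283·0.126 = 0 + j791.7 Ω
  C: Z = 1/(jωC) = -j/(ω·C) = 0 - j1.206 Ω
Step 3 — Parallel branch: L || C = 1/(1/L + 1/C) = 0 - j1.208 Ω.
Step 4 — Series with R1: Z_total = R1 + (L || C) = 43.8 - j1.208 Ω = 43.82∠-1.6° Ω.
Step 5 — Source phasor: V = 220∠52.2° V = 134.8 + j173.8 V.
Step 6 — Ohm's law: I = V / Z_total = (134.8 + j173.8) / (43.8 - j1.208) = 2.967 + j4.051 A.
Step 7 — Convert to polar: |I| = 5.021 A, ∠I = 53.8°.

I = 5.021∠53.8° A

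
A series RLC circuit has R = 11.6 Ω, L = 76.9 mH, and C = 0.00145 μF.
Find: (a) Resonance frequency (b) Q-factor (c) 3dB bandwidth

Step 1 — Resonance: ω₀ = 1/√(LC) = 1/√(0.0769·1.45e-09) = 9.47e+04 rad/s.
Step 2 — f₀ = ω₀/(2π) = 1.507e+04 Hz.
Step 3 — Series Q: Q = ω₀L/R = 9.47e+04·0.0769/11.6 = 627.8.
Step 4 — Bandwidth: Δω = ω₀/Q = 150.8 rad/s; BW = Δω/(2π) = 24.01 Hz.

(a) f₀ = 1.507e+04 Hz  (b) Q = 627.8  (c) BW = 24.01 Hz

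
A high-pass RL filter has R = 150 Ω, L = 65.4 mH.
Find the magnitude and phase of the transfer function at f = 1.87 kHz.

Step 1 — Angular frequency: ω = 2π·1870 = 1.175e+04 rad/s.
Step 2 — Transfer function: H(jω) = jωL/(R + jωL).
Step 3 — Numerator jωL = j·768.4; denominator R + jωL = 150 + j768.4.
Step 4 — H = 0.9633 + j0.188.
Step 5 — Magnitude: |H| = 0.9815 (-0.2 dB); phase: φ = 11.0°.

|H| = 0.9815 (-0.2 dB), φ = 11.0°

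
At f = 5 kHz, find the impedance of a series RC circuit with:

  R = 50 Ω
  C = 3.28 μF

Step 1 — Angular frequency: ω = 2π·f = 2π·5000 = 3.142e+04 rad/s.
Step 2 — Component impedances:
  R: Z = R = 50 Ω
  C: Z = 1/(jωC) = -j/(ω·C) = 0 - j9.705 Ω
Step 3 — Series combination: Z_total = R + C = 50 - j9.705 Ω = 50.93∠-11.0° Ω.

Z = 50 - j9.705 Ω = 50.93∠-11.0° Ω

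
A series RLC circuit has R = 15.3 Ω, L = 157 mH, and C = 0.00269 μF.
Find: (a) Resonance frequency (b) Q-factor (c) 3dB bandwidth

Step 1 — Resonance: ω₀ = 1/√(LC) = 1/√(0.157·2.69e-09) = 4.866e+04 rad/s.
Step 2 — f₀ = ω₀/(2π) = 7745 Hz.
Step 3 — Series Q: Q = ω₀L/R = 4.866e+04·0.157/15.3 = 499.3.
Step 4 — Bandwidth: Δω = ω₀/Q = 97.45 rad/s; BW = Δω/(2π) = 15.51 Hz.

(a) f₀ = 7745 Hz  (b) Q = 499.3  (c) BW = 15.51 Hz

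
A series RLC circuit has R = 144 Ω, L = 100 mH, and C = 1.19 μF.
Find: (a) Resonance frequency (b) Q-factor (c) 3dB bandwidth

Step 1 — Resonance: ω₀ = 1/√(LC) = 1/√(0.1·1.19e-06) = 2899 rad/s.
Step 2 — f₀ = ω₀/(2π) = 461.4 Hz.
Step 3 — Series Q: Q = ω₀L/R = 2899·0.1/144 = 2.013.
Step 4 — Bandwidth: Δω = ω₀/Q = 1440 rad/s; BW = Δω/(2π) = 229.2 Hz.

(a) f₀ = 461.4 Hz  (b) Q = 2.013  (c) BW = 229.2 Hz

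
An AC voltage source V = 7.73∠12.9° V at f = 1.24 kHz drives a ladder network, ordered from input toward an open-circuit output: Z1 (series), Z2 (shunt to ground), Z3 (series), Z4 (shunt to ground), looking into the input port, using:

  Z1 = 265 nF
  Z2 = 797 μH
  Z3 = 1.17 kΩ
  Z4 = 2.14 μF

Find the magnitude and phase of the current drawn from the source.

Step 1 — Angular frequency: ω = 2π·f = 2π·1240 = 7791 rad/s.
Step 2 — Component impedances:
  Z1: Z = 1/(jωC) = -j/(ω·C) = 0 - j484.3 Ω
  Z2: Z = jωL = j·7791·0.000797 = 0 + j6.21 Ω
  Z3: Z = R = 1170 Ω
  Z4: Z = 1/(jωC) = -j/(ω·C) = 0 - j59.98 Ω
Step 3 — Ladder network (open output): work backward from the far end, alternating series and parallel combinations. Z_in = 0.03289 - j478.1 Ω = 478.1∠-90.0° Ω.
Step 4 — Source phasor: V = 7.73∠12.9° V = 7.535 + j1.726 V.
Step 5 — Ohm's law: I = V / Z_total = (7.535 + j1.726) / (0.03289 - j478.1) = -0.003608 + j0.01576 A.
Step 6 — Convert to polar: |I| = 0.01617 A, ∠I = 102.9°.

I = 0.01617∠102.9° A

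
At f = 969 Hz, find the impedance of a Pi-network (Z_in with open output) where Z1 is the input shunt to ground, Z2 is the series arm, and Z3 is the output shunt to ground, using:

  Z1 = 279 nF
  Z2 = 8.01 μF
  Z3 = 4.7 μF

Step 1 — Angular frequency: ω = 2π·f = 2π·969 = 6088 rad/s.
Step 2 — Component impedances:
  Z1: Z = 1/(jωC) = -j/(ω·C) = 0 - j588.7 Ω
  Z2: Z = 1/(jωC) = -j/(ω·C) = 0 - j20.51 Ω
  Z3: Z = 1/(jωC) = -j/(ω·C) = 0 - j34.95 Ω
Step 3 — With open output, the series arm Z2 and the output shunt Z3 appear in series to ground: Z2 + Z3 = 0 - j55.45 Ω.
Step 4 — Parallel with input shunt Z1: Z_in = Z1 || (Z2 + Z3) = 0 - j50.68 Ω = 50.68∠-90.0° Ω.

Z = 0 - j50.68 Ω = 50.68∠-90.0° Ω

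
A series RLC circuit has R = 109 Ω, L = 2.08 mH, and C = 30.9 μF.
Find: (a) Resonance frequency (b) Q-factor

Step 1 — Resonance condition Im(Z)=0 gives ω₀ = 1/√(LC).
Step 2 — ω₀ = 1/√(0.00208·3.09e-05) = 3944 rad/s.
Step 3 — f₀ = ω₀/(2π) = 627.8 Hz.
Step 4 — Series Q: Q = ω₀L/R = 3944·0.00208/109 = 0.07527.

(a) f₀ = 627.8 Hz  (b) Q = 0.07527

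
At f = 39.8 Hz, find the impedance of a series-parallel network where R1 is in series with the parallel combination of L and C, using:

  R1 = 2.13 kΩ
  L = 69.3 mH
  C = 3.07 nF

Step 1 — Angular frequency: ω = 2π·f = 2π·39.8 = 250.1 rad/s.
Step 2 — Component impedances:
  R1: Z = R = 2130 Ω
  L: Z = jωL = j·250.1·0.0693 = 0 + j17.33 Ω
  C: Z = 1/(jωC) = -j/(ω·C) = 0 - j1.303e+06 Ω
Step 3 — Parallel branch: L || C = 1/(1/L + 1/C) = 0 + j17.33 Ω.
Step 4 — Series with R1: Z_total = R1 + (L || C) = 2130 + j17.33 Ω = 2130∠0.5° Ω.

Z = 2130 + j17.33 Ω = 2130∠0.5° Ω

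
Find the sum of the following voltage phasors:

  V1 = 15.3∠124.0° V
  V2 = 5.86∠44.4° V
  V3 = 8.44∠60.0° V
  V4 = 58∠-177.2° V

Step 1 — Convert each phasor to rectangular form:
  V1 = 15.3·(cos(124.0°) + j·sin(124.0°)) = -8.556 + j12.68 V
  V2 = 5.86·(cos(44.4°) + j·sin(44.4°)) = 4.187 + j4.1 V
  V3 = 8.44·(cos(60.0°) + j·sin(60.0°)) = 4.22 + j7.309 V
  V4 = 58·(cos(-177.2°) + j·sin(-177.2°)) = -57.93 - j2.833 V
Step 2 — Sum components: V_total = -58.08 + j21.26 V.
Step 3 — Convert to polar: |V_total| = 61.85 V, ∠V_total = 159.9°.

V_total = 61.85∠159.9° V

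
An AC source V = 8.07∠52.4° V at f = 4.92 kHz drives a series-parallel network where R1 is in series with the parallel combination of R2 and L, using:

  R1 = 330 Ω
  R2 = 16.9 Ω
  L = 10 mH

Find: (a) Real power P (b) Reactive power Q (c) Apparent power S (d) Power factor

Step 1 — Angular frequency: ω = 2π·f = 2π·4920 = 3.091e+04 rad/s.
Step 2 — Component impedances:
  R1: Z = R = 330 Ω
  R2: Z = R = 16.9 Ω
  L: Z = jωL = j·3.091e+04·0.01 = 0 + j309.1 Ω
Step 3 — Parallel branch: R2 || L = 1/(1/R2 + 1/L) = 16.85 + j0.9212 Ω.
Step 4 — Series with R1: Z_total = R1 + (R2 || L) = 346.8 + j0.9212 Ω = 346.9∠0.2° Ω.
Step 5 — Source phasor: V = 8.07∠52.4° V = 4.924 + j6.394 V.
Step 6 — Current: I = V / Z = 0.01424 + j0.0184 A = 0.02327∠52.2° A.
Step 7 — Complex power: S = V·I* = 0.1878 + j0.0004986 VA.
Step 8 — Real power: P = Re(S) = 0.1878 W.
Step 9 — Reactive power: Q = Im(S) = 0.0004986 VAR.
Step 10 — Apparent power: |S| = 0.1878 VA.
Step 11 — Power factor: PF = P/|S| = 1 (lagging).

(a) P = 0.1878 W  (b) Q = 0.0004986 VAR  (c) S = 0.1878 VA  (d) PF = 1 (lagging)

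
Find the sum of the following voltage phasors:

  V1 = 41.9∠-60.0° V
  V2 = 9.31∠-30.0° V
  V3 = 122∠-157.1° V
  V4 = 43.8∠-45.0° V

Step 1 — Convert each phasor to rectangular form:
  V1 = 41.9·(cos(-60.0°) + j·sin(-60.0°)) = 20.95 - j36.29 V
  V2 = 9.31·(cos(-30.0°) + j·sin(-30.0°)) = 8.063 - j4.655 V
  V3 = 122·(cos(-157.1°) + j·sin(-157.1°)) = -112.4 - j47.47 V
  V4 = 43.8·(cos(-45.0°) + j·sin(-45.0°)) = 30.97 - j30.97 V
Step 2 — Sum components: V_total = -52.4 - j119.4 V.
Step 3 — Convert to polar: |V_total| = 130.4 V, ∠V_total = -113.7°.

V_total = 130.4∠-113.7° V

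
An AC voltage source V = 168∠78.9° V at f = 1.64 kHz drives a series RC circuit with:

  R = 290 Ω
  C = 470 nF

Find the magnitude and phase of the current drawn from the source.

Step 1 — Angular frequency: ω = 2π·f = 2π·1640 = 1.03e+04 rad/s.
Step 2 — Component impedances:
  R: Z = R = 290 Ω
  C: Z = 1/(jωC) = -j/(ω·C) = 0 - j206.5 Ω
Step 3 — Series combination: Z_total = R + C = 290 - j206.5 Ω = 356∠-35.5° Ω.
Step 4 — Source phasor: V = 168∠78.9° V = 32.34 + j164.9 V.
Step 5 — Ohm's law: I = V / Z_total = (32.34 + j164.9) / (290 - j206.5) = -0.1946 + j0.4299 A.
Step 6 — Convert to polar: |I| = 0.4719 A, ∠I = 114.4°.

I = 0.4719∠114.4° A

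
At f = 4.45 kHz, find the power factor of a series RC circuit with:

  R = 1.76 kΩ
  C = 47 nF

Step 1 — Angular frequency: ω = 2π·f = 2π·4450 = 2.796e+04 rad/s.
Step 2 — Component impedances:
  R: Z = R = 1760 Ω
  C: Z = 1/(jωC) = -j/(ω·C) = 0 - j761 Ω
Step 3 — Series combination: Z_total = R + C = 1760 - j761 Ω = 1917∠-23.4° Ω.
Step 4 — Power factor: PF = cos(φ) = Re(Z)/|Z| = 1760/1917.5 = 0.9179.
Step 5 — Type: Im(Z) = -761 ⇒ leading (phase φ = -23.4°).

PF = 0.9179 (leading, φ = -23.4°)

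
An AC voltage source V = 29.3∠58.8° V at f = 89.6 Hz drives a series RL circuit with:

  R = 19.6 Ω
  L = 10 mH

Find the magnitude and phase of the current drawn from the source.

Step 1 — Angular frequency: ω = 2π·f = 2π·89.6 = 563 rad/s.
Step 2 — Component impedances:
  R: Z = R = 19.6 Ω
  L: Z = jωL = j·563·0.01 = 0 + j5.63 Ω
Step 3 — Series combination: Z_total = R + L = 19.6 + j5.63 Ω = 20.39∠16.0° Ω.
Step 4 — Source phasor: V = 29.3∠58.8° V = 15.18 + j25.06 V.
Step 5 — Ohm's law: I = V / Z_total = (15.18 + j25.06) / (19.6 + j5.63) = 1.055 + j0.9757 A.
Step 6 — Convert to polar: |I| = 1.437 A, ∠I = 42.8°.

I = 1.437∠42.8° A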